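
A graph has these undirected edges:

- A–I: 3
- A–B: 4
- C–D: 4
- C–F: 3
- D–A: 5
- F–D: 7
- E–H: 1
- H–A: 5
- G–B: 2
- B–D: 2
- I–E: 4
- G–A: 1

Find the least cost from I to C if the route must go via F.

Shortest I→F: I–A–D–F = 15
Shortest F→C: F–C = 3
Total via F: 15 + 3 = 18.

18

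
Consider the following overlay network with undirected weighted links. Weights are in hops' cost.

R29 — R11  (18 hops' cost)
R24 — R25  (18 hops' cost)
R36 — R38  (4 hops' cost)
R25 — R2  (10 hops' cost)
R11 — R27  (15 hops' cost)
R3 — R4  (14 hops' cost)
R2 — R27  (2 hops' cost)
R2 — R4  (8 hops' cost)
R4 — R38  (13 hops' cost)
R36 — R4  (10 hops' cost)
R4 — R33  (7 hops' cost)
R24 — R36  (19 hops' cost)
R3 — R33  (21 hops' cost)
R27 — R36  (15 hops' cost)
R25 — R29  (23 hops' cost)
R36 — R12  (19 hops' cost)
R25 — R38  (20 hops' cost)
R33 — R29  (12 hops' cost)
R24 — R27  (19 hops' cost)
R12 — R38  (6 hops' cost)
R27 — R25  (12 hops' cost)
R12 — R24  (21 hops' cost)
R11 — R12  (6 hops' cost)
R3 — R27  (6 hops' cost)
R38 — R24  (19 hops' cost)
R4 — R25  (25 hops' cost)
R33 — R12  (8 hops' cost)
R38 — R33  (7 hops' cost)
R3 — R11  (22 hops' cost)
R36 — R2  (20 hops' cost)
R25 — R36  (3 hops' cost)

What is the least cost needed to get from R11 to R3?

21 hops' cost

Settle nodes by increasing distance from R11:
R11: 0
R12: 6  (via R11)
R38: 12  (via R12)
R33: 14  (via R12)
R27: 15  (via R11)
R36: 16  (via R38)
R2: 17  (via R27)
R29: 18  (via R11)
R25: 19  (via R36)
R4: 21  (via R33)
R3: 21  (via R27)
Shortest route: R11 → R27 → R3 = 21 hops' cost.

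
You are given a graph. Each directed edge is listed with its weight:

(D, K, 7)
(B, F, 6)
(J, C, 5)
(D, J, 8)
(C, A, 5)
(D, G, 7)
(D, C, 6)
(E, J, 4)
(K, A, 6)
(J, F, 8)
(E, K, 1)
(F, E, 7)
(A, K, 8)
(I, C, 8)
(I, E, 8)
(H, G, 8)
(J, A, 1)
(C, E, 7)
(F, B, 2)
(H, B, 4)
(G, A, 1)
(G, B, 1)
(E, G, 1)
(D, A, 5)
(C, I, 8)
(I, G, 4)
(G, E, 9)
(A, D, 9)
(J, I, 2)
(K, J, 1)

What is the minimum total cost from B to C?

20

Enumerating some paths:
B → F → E → J → C: 6+7+4+5 = 22
B → F → E → K → J → C: 6+7+1+1+5 = 20
B → F → E → K → J → I → C: 6+7+1+1+2+8 = 25
The minimum is 20 via B → F → E → K → J → C.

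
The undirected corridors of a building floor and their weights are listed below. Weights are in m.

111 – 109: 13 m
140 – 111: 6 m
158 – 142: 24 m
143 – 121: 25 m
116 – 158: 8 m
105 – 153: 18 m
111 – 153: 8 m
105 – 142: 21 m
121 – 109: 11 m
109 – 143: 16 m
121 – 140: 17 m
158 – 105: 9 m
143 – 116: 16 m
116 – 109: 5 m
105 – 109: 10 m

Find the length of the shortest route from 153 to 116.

26 m

Enumerating some paths:
153 - 105 - 109 - 116: 18+10+5 = 33
153 - 111 - 109 - 116: 8+13+5 = 26
The minimum is 26 m via 153 - 111 - 109 - 116.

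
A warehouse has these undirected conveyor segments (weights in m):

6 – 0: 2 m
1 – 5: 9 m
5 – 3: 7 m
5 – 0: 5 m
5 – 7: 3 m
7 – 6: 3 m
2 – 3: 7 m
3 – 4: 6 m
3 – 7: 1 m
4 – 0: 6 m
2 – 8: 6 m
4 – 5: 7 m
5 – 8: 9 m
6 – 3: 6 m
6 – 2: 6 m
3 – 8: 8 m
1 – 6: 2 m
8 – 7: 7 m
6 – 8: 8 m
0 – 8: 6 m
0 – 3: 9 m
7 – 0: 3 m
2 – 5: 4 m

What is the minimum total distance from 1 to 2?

8 m

Compare a few routes:
1 → 6 → 7 → 5 → 2: 2+3+3+4 = 12
1 → 6 → 2: 2+6 = 8
Cheapest is 1 → 6 → 2 at 8 m.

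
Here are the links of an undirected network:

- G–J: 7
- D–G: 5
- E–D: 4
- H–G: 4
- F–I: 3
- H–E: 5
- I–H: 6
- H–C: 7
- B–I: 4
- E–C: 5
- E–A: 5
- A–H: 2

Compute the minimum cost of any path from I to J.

Shortest distances from I:
I: 0
F: 3  (via I)
B: 4  (via I)
H: 6  (via I)
A: 8  (via H)
G: 10  (via H)
E: 11  (via H)
C: 13  (via H)
D: 15  (via G)
J: 17  (via G)
Shortest route: I → H → G → J = 17.

17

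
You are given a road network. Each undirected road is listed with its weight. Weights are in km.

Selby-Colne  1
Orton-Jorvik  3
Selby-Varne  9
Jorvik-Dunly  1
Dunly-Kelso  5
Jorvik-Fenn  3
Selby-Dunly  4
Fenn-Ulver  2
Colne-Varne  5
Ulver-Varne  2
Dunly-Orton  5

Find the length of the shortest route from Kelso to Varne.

13 km

Running Dijkstra from Kelso:
Kelso: 0
Dunly: 5  (via Kelso)
Jorvik: 6  (via Dunly)
Orton: 9  (via Jorvik)
Fenn: 9  (via Jorvik)
Selby: 9  (via Dunly)
Colne: 10  (via Selby)
Ulver: 11  (via Fenn)
Varne: 13  (via Ulver)
Shortest route: Kelso → Dunly → Jorvik → Fenn → Ulver → Varne = 13 km.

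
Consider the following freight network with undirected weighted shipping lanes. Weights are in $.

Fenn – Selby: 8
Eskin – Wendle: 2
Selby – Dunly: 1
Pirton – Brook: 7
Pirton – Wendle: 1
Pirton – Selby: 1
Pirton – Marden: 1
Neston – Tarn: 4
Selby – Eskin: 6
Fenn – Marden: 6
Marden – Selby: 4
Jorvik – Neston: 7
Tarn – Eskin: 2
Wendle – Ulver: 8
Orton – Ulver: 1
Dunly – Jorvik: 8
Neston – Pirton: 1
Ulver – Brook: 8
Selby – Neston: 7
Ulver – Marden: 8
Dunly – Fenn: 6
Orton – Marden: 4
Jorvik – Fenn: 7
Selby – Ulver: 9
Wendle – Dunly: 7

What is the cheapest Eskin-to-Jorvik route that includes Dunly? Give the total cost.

Best Eskin to Dunly: Eskin → Wendle → Pirton → Selby → Dunly costing 5
Best Dunly to Jorvik: Dunly → Jorvik costing 8
Total via Dunly: 5 + 8 = $13.

$13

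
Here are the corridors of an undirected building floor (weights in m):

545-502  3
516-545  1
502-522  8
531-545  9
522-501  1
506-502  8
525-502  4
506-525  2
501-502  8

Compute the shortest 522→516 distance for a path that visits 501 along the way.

13 m

Shortest 522→501: 522–501 = 1
Shortest 501→516: 501–502–545–516 = 12
Total via 501: 1 + 12 = 13 m.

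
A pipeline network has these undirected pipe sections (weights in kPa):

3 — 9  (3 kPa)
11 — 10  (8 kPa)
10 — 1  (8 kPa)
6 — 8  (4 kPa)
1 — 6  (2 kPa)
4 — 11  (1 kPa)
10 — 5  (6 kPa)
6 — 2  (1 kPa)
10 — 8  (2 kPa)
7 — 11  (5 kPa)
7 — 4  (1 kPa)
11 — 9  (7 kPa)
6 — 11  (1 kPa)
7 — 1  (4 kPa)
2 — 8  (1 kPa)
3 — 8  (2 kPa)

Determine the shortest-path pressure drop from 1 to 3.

Enumerating some paths:
1 - 6 - 2 - 8 - 3: 2+1+1+2 = 6
1 - 6 - 8 - 3: 2+4+2 = 8
The minimum is 6 kPa via 1 - 6 - 2 - 8 - 3.

6 kPa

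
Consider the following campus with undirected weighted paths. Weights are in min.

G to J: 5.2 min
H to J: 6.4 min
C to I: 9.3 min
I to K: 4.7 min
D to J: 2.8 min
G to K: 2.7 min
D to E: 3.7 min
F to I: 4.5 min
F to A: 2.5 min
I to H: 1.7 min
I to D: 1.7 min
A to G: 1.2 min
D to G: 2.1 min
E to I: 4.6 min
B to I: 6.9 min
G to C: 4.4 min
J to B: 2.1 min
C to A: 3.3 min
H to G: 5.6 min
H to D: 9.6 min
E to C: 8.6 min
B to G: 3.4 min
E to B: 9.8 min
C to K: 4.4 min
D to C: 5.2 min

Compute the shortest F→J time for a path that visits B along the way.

Best F to B: F–A–G–B costing 7.1
Shortest B→J: B–J = 2.1
Total via B: 7.1 + 2.1 = 9.2 min.

9.2 min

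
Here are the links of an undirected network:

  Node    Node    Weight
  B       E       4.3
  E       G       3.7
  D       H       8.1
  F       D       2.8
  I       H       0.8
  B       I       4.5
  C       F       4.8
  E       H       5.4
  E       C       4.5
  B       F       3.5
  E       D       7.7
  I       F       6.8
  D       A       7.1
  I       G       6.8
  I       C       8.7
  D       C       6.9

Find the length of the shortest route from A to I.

16

Running Dijkstra from A:
A: 0
D: 7.1  (via A)
F: 9.9  (via D)
B: 13.4  (via F)
C: 14  (via D)
E: 14.8  (via D)
H: 15.2  (via D)
I: 16  (via H)
Shortest route: A–D–H–I = 16.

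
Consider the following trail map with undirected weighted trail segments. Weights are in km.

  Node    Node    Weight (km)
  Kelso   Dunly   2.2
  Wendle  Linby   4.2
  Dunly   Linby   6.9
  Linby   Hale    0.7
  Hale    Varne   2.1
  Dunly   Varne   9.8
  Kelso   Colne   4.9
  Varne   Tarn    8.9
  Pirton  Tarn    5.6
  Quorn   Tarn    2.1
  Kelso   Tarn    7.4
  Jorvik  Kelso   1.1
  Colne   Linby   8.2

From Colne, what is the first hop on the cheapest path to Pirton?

Kelso

Candidate routes:
Colne–Linby–Hale–Varne–Tarn–Pirton: 8.2+0.7+2.1+8.9+5.6 = 25.5
Colne–Kelso–Tarn–Pirton: 4.9+7.4+5.6 = 17.9
Colne–Kelso–Dunly–Linby–Hale–Varne–Tarn–Pirton: 4.9+2.2+6.9+0.7+2.1+8.9+5.6 = 31.3
Colne–Linby–Dunly–Kelso–Tarn–Pirton: 8.2+6.9+2.2+7.4+5.6 = 30.3
Cheapest is Colne–Kelso–Tarn–Pirton at 17.9 km.
So from Colne the first move is to Kelso.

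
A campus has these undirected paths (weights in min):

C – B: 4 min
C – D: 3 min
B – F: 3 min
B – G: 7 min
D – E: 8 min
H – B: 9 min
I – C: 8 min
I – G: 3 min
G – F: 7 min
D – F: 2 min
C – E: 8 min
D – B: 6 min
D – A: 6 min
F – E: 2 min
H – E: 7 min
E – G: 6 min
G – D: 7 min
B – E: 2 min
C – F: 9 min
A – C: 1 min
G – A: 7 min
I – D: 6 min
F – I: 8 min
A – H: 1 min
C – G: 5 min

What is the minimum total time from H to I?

Settle nodes by increasing distance from H:
H: 0
A: 1  (via H)
C: 2  (via A)
D: 5  (via C)
B: 6  (via C)
E: 7  (via H)
F: 7  (via D)
G: 7  (via C)
I: 10  (via C)
Shortest route: H → A → C → I = 10 min.

10 min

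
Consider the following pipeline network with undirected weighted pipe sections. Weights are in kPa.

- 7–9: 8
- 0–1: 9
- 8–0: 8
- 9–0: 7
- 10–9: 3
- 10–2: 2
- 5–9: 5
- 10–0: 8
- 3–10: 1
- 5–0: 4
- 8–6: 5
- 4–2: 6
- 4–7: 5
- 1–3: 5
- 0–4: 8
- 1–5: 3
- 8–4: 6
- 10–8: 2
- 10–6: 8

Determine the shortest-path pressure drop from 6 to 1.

Settle nodes by increasing distance from 6:
6: 0
8: 5  (via 6)
10: 7  (via 8)
3: 8  (via 10)
2: 9  (via 10)
9: 10  (via 10)
4: 11  (via 8)
0: 13  (via 8)
1: 13  (via 3)
Shortest route: 6–8–10–3–1 = 13 kPa.

13 kPa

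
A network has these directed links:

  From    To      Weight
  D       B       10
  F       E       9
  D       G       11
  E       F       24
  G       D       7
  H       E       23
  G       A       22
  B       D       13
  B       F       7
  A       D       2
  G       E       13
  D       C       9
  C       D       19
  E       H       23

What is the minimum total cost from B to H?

Running Dijkstra from B:
B: 0
F: 7  (via B)
D: 13  (via B)
E: 16  (via F)
C: 22  (via D)
G: 24  (via D)
H: 39  (via E)
Shortest route: B–F–E–H = 39.

39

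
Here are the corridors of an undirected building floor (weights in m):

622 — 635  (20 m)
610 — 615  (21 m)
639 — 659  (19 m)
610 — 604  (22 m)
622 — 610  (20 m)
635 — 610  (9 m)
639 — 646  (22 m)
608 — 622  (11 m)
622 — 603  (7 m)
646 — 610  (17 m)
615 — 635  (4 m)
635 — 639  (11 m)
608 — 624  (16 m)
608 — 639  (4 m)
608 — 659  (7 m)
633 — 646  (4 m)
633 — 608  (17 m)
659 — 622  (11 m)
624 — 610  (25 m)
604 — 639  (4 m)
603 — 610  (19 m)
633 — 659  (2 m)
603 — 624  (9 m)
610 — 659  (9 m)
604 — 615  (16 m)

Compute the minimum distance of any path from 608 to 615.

19 m

Compare a few routes:
608–659–610–635–615: 7+9+9+4 = 29
608–639–635–615: 4+11+4 = 19
608–639–604–615: 4+4+16 = 24
608–622–635–615: 11+20+4 = 35
The minimum is 19 m via 608–639–635–615.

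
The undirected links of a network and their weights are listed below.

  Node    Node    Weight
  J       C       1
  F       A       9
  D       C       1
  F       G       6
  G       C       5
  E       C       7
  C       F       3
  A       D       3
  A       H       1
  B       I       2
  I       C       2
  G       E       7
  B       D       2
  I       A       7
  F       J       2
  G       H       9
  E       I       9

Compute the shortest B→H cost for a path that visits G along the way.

17

Shortest B→G: B → D → C → G = 8
Shortest G→H: G → H = 9
Total via G: 8 + 9 = 17.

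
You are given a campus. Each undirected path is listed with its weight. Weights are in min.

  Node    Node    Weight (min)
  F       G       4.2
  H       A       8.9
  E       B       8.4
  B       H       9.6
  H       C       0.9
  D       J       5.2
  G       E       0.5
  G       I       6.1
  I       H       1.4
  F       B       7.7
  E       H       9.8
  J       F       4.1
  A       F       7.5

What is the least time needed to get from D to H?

Compare a few routes:
D–J–F–G–I–H: 5.2+4.1+4.2+6.1+1.4 = 21
D–J–F–G–E–H: 5.2+4.1+4.2+0.5+9.8 = 23.8
Cheapest is D–J–F–G–I–H at 21 min.

21 min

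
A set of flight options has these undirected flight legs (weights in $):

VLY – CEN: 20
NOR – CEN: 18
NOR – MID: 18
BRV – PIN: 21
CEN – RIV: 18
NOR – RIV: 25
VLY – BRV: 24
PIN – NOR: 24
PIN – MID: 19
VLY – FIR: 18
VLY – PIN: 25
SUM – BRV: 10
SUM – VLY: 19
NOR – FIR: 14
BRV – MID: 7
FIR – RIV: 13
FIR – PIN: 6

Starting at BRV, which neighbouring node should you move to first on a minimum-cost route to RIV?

PIN

Enumerating some paths:
BRV - MID - NOR - FIR - RIV: 7+18+14+13 = 52
BRV - PIN - FIR - RIV: 21+6+13 = 40
BRV - MID - PIN - FIR - RIV: 7+19+6+13 = 45
BRV - MID - NOR - RIV: 7+18+25 = 50
Cheapest is BRV - PIN - FIR - RIV at $40.
So from BRV the first move is to PIN.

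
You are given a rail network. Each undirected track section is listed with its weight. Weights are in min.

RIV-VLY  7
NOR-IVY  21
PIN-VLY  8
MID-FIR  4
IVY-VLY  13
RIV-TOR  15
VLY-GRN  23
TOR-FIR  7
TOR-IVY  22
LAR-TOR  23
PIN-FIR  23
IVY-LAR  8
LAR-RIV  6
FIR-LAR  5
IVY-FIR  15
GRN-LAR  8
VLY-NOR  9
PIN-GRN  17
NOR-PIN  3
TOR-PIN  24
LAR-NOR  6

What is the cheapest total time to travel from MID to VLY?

Running Dijkstra from MID:
MID: 0
FIR: 4  (via MID)
LAR: 9  (via FIR)
TOR: 11  (via FIR)
RIV: 15  (via LAR)
NOR: 15  (via LAR)
IVY: 17  (via LAR)
GRN: 17  (via LAR)
PIN: 18  (via NOR)
VLY: 22  (via RIV)
Shortest route: MID–FIR–LAR–RIV–VLY = 22 min.

22 min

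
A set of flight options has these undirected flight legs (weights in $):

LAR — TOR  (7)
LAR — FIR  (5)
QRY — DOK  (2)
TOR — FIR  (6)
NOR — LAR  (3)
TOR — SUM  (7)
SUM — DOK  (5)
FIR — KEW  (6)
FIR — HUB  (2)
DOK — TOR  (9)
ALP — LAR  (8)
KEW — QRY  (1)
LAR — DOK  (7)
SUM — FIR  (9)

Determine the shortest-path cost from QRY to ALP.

Settle nodes by increasing distance from QRY:
QRY: 0
KEW: 1  (via QRY)
DOK: 2  (via QRY)
SUM: 7  (via DOK)
FIR: 7  (via KEW)
HUB: 9  (via FIR)
LAR: 9  (via DOK)
TOR: 11  (via DOK)
NOR: 12  (via LAR)
ALP: 17  (via LAR)
Shortest route: QRY → DOK → LAR → ALP = $17.

$17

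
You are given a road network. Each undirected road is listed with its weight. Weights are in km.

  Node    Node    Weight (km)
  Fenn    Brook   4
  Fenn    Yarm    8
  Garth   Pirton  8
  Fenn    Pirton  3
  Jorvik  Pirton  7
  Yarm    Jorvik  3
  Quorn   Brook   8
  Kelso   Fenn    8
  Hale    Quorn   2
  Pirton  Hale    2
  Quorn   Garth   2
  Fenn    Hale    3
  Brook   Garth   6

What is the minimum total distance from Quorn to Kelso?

Shortest distances from Quorn:
Quorn: 0
Garth: 2  (via Quorn)
Hale: 2  (via Quorn)
Pirton: 4  (via Hale)
Fenn: 5  (via Hale)
Brook: 8  (via Quorn)
Jorvik: 11  (via Pirton)
Kelso: 13  (via Fenn)
Shortest route: Quorn → Hale → Fenn → Kelso = 13 km.

13 km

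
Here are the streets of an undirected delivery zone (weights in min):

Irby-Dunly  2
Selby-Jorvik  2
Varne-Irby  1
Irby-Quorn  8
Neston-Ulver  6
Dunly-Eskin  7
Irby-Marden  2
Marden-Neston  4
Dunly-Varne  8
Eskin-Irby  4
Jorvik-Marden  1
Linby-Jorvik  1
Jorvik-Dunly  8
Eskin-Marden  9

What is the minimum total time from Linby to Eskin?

8 min

Running Dijkstra from Linby:
Linby: 0
Jorvik: 1  (via Linby)
Marden: 2  (via Jorvik)
Selby: 3  (via Jorvik)
Irby: 4  (via Marden)
Varne: 5  (via Irby)
Neston: 6  (via Marden)
Dunly: 6  (via Irby)
Eskin: 8  (via Irby)
Shortest route: Linby → Jorvik → Marden → Irby → Eskin = 8 min.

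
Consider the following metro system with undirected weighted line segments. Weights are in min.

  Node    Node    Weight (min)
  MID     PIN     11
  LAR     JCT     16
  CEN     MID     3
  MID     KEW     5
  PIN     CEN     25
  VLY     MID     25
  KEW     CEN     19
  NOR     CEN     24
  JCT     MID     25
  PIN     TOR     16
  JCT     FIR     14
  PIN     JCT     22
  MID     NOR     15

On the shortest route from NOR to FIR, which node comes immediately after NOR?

Enumerating some paths:
NOR - MID - JCT - FIR: 15+25+14 = 54
NOR - CEN - MID - JCT - FIR: 24+3+25+14 = 66
NOR - CEN - MID - PIN - JCT - FIR: 24+3+11+22+14 = 74
NOR - MID - PIN - JCT - FIR: 15+11+22+14 = 62
The minimum is 54 min via NOR - MID - JCT - FIR.
So from NOR the first move is to MID.

MID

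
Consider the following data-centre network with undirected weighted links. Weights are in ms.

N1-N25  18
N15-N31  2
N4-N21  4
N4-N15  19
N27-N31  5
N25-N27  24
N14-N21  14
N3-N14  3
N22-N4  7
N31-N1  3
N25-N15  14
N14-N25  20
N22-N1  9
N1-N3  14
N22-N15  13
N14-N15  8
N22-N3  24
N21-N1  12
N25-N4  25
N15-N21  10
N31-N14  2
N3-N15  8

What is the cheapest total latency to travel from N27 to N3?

Settle nodes by increasing distance from N27:
N27: 0
N31: 5  (via N27)
N14: 7  (via N31)
N15: 7  (via N31)
N1: 8  (via N31)
N3: 10  (via N14)
Shortest route: N27 → N31 → N14 → N3 = 10 ms.

10 ms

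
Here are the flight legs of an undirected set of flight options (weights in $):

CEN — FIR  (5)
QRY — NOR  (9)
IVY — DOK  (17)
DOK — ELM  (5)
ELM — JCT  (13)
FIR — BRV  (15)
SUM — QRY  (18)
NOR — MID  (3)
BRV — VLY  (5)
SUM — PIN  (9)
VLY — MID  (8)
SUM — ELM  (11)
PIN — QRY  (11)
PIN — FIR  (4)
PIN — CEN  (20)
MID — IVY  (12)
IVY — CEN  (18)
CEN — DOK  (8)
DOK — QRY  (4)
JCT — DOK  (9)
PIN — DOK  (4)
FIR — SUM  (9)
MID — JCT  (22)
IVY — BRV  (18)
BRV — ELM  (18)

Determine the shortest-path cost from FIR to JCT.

$17

Shortest distances from FIR:
FIR: 0
PIN: 4  (via FIR)
CEN: 5  (via FIR)
DOK: 8  (via PIN)
SUM: 9  (via FIR)
QRY: 12  (via DOK)
ELM: 13  (via DOK)
BRV: 15  (via FIR)
JCT: 17  (via DOK)
Shortest route: FIR → PIN → DOK → JCT = $17.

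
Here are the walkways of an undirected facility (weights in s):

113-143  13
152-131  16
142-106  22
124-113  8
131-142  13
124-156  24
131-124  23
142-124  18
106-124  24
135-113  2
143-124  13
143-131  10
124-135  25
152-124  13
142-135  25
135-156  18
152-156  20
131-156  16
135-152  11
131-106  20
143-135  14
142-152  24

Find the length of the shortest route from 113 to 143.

Shortest distances from 113:
113: 0
135: 2  (via 113)
124: 8  (via 113)
143: 13  (via 113)
Shortest route: 113 → 143 = 13 s.

13 s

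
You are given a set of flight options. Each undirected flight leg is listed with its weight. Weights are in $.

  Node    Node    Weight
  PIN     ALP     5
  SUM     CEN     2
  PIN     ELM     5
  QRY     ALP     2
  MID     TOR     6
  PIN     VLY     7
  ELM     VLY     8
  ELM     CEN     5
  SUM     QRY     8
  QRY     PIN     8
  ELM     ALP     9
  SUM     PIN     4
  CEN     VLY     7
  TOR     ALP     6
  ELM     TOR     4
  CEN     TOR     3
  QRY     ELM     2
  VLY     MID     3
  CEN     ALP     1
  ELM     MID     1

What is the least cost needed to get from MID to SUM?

Compare a few routes:
MID → ELM → CEN → SUM: 1+5+2 = 8
MID → ELM → TOR → CEN → SUM: 1+4+3+2 = 10
Cheapest is MID → ELM → CEN → SUM at $8.

$8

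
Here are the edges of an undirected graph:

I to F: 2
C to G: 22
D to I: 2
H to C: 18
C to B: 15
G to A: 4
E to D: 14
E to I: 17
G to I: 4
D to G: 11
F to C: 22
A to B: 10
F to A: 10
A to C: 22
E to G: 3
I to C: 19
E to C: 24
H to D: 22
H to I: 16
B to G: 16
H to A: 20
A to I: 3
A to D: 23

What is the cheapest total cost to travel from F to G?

6

Compare a few routes:
F–I–D–G: 2+2+11 = 15
F–A–G: 10+4 = 14
F–I–G: 2+4 = 6
F–I–A–G: 2+3+4 = 9
The minimum is 6 via F–I–G.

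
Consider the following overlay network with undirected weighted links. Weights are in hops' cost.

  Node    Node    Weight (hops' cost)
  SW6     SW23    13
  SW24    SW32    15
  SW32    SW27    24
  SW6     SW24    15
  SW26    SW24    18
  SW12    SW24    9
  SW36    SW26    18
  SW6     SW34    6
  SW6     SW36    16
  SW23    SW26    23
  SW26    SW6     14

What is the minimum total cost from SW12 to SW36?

Settle nodes by increasing distance from SW12:
SW12: 0
SW24: 9  (via SW12)
SW6: 24  (via SW24)
SW32: 24  (via SW24)
SW26: 27  (via SW24)
SW34: 30  (via SW6)
SW23: 37  (via SW6)
SW36: 40  (via SW6)
Shortest route: SW12 → SW24 → SW6 → SW36 = 40 hops' cost.

40 hops' cost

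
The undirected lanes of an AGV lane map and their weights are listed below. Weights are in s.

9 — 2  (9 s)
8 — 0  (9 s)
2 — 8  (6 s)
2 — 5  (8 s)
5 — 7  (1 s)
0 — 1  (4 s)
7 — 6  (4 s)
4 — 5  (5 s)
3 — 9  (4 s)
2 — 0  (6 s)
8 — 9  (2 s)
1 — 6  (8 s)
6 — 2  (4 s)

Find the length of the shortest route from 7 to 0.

Running Dijkstra from 7:
7: 0
5: 1  (via 7)
6: 4  (via 7)
4: 6  (via 5)
2: 8  (via 6)
1: 12  (via 6)
0: 14  (via 2)
Shortest route: 7–6–2–0 = 14 s.

14 s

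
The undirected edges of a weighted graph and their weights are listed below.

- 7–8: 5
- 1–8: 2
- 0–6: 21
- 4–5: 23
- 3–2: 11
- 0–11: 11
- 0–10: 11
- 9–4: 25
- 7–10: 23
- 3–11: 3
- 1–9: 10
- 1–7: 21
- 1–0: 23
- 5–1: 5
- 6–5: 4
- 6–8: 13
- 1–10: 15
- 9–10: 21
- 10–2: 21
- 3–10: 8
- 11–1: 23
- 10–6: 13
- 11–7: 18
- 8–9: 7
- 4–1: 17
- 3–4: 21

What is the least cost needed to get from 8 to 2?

36

Shortest distances from 8:
8: 0
1: 2  (via 8)
7: 5  (via 8)
5: 7  (via 1)
9: 7  (via 8)
6: 11  (via 5)
10: 17  (via 1)
4: 19  (via 1)
11: 23  (via 7)
0: 25  (via 1)
3: 25  (via 10)
2: 36  (via 3)
Shortest route: 8–1–10–3–2 = 36.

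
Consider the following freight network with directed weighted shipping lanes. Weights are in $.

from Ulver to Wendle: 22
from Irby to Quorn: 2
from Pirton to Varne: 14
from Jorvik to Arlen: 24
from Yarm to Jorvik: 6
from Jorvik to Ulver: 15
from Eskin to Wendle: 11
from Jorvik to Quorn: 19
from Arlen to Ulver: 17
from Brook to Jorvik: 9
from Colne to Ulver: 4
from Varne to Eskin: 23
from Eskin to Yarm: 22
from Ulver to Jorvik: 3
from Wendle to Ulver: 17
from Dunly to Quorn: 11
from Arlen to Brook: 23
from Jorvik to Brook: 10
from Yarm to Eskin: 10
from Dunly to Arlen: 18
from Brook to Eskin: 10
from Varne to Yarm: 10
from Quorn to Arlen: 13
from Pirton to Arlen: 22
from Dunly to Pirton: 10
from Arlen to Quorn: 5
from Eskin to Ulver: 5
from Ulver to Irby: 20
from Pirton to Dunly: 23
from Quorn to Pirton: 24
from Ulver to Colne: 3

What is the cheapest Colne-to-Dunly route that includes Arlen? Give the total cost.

Shortest Colne→Arlen: Colne–Ulver–Jorvik–Arlen = 31
Best Arlen to Dunly: Arlen–Quorn–Pirton–Dunly costing 52
Total via Arlen: 31 + 52 = $83.

$83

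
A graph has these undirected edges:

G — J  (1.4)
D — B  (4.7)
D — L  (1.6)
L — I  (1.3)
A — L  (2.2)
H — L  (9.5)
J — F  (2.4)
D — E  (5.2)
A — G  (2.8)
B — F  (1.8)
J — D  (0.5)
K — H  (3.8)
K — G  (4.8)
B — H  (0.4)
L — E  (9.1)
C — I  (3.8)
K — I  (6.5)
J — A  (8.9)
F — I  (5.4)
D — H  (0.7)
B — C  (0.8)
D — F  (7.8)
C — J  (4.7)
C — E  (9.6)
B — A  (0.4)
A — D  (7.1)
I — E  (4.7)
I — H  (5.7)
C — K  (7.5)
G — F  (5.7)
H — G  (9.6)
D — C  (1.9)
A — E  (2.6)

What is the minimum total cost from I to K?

Compare a few routes:
I → K: 6.5 = 6.5
I → C → B → H → K: 3.8+0.8+0.4+3.8 = 8.8
I → L → A → B → H → K: 1.3+2.2+0.4+0.4+3.8 = 8.1
I → L → D → H → K: 1.3+1.6+0.7+3.8 = 7.4
Cheapest is I → K at 6.5.

6.5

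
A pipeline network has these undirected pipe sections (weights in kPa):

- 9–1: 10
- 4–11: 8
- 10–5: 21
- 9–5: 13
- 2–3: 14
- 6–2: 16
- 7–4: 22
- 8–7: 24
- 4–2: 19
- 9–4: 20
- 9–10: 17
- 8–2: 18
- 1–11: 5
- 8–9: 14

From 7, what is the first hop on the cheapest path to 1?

4

Enumerating some paths:
7 - 4 - 11 - 1: 22+8+5 = 35
7 - 4 - 9 - 1: 22+20+10 = 52
7 - 8 - 9 - 1: 24+14+10 = 48
The minimum is 35 kPa via 7 - 4 - 11 - 1.
So from 7 the first move is to 4.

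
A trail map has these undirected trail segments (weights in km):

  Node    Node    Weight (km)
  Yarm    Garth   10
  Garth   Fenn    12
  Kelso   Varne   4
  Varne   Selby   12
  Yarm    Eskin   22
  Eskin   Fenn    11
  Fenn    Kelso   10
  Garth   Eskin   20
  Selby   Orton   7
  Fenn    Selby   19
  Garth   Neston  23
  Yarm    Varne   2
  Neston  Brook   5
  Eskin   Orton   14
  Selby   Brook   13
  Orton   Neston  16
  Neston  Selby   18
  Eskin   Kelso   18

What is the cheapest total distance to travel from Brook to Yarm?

Settle nodes by increasing distance from Brook:
Brook: 0
Neston: 5  (via Brook)
Selby: 13  (via Brook)
Orton: 20  (via Selby)
Varne: 25  (via Selby)
Yarm: 27  (via Varne)
Shortest route: Brook → Selby → Varne → Yarm = 27 km.

27 km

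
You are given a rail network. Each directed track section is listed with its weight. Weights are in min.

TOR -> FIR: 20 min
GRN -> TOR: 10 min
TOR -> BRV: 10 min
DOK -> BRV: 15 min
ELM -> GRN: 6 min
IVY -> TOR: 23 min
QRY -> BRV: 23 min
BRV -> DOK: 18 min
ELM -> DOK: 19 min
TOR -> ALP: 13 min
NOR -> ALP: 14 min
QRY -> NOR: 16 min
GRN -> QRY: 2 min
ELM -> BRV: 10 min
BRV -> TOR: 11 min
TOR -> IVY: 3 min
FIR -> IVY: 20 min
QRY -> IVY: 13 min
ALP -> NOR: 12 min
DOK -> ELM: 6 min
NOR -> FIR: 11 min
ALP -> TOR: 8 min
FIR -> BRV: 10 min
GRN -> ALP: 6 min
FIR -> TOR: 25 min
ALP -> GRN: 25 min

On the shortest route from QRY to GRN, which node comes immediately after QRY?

BRV

Candidate routes:
QRY → BRV → DOK → ELM → GRN: 23+18+6+6 = 53
QRY → NOR → ALP → GRN: 16+14+25 = 55
QRY → BRV → TOR → ALP → GRN: 23+11+13+25 = 72
QRY → NOR → FIR → BRV → DOK → ELM → GRN: 16+11+10+18+6+6 = 67
Cheapest is QRY → BRV → DOK → ELM → GRN at 53 min.
So from QRY the first move is to BRV.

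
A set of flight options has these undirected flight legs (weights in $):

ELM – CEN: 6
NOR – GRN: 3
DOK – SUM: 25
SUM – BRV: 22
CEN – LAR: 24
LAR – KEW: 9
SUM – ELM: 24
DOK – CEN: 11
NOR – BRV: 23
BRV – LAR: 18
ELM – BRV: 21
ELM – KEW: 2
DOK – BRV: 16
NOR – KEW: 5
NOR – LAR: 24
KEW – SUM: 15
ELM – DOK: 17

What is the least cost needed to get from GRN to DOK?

$27

Candidate routes:
GRN–NOR–BRV–DOK: 3+23+16 = 42
GRN–NOR–KEW–ELM–BRV–DOK: 3+5+2+21+16 = 47
GRN–NOR–KEW–ELM–DOK: 3+5+2+17 = 27
The minimum is $27 via GRN–NOR–KEW–ELM–DOK.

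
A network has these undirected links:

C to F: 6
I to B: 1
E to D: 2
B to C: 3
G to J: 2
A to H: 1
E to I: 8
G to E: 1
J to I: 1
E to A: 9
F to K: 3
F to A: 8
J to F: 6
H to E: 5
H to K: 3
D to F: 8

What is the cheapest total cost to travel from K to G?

9

Enumerating some paths:
K → H → E → G: 3+5+1 = 9
K → F → J → G: 3+6+2 = 11
The minimum is 9 via K → H → E → G.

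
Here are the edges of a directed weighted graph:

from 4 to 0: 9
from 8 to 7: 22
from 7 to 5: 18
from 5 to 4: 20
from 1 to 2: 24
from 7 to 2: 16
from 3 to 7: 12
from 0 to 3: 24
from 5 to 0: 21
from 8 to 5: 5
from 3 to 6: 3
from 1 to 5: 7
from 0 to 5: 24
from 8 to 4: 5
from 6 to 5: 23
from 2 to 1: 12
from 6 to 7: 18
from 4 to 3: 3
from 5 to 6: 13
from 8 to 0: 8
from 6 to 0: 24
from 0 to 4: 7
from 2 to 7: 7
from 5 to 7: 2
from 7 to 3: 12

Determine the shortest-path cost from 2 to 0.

40

Settle nodes by increasing distance from 2:
2: 0
7: 7  (via 2)
1: 12  (via 2)
3: 19  (via 7)
5: 19  (via 1)
6: 22  (via 3)
4: 39  (via 5)
0: 40  (via 5)
Shortest route: 2–1–5–0 = 40.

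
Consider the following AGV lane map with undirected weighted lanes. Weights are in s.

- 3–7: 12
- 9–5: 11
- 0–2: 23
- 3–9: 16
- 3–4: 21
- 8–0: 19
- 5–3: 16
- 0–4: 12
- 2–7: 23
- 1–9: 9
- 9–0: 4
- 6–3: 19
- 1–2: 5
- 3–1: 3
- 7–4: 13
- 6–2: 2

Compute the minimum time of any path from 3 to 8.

Shortest distances from 3:
3: 0
1: 3  (via 3)
2: 8  (via 1)
6: 10  (via 2)
7: 12  (via 3)
9: 12  (via 1)
0: 16  (via 9)
5: 16  (via 3)
4: 21  (via 3)
8: 35  (via 0)
Shortest route: 3–1–9–0–8 = 35 s.

35 s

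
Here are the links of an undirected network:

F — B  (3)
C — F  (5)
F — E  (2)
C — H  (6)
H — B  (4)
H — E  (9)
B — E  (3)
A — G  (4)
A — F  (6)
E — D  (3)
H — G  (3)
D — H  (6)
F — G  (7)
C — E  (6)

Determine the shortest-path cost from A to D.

11

Candidate routes:
A → G → H → D: 4+3+6 = 13
A → F → E → D: 6+2+3 = 11
The minimum is 11 via A → F → E → D.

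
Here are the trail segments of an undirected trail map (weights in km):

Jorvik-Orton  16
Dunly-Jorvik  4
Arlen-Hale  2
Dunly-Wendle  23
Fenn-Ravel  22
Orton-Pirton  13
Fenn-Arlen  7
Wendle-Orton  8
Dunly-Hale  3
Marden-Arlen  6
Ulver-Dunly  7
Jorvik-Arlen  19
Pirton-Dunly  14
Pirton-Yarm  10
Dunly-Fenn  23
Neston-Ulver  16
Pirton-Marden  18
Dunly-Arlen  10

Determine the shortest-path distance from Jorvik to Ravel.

Enumerating some paths:
Jorvik → Dunly → Arlen → Fenn → Ravel: 4+10+7+22 = 43
Jorvik → Dunly → Hale → Arlen → Fenn → Ravel: 4+3+2+7+22 = 38
The minimum is 38 km via Jorvik → Dunly → Hale → Arlen → Fenn → Ravel.

38 km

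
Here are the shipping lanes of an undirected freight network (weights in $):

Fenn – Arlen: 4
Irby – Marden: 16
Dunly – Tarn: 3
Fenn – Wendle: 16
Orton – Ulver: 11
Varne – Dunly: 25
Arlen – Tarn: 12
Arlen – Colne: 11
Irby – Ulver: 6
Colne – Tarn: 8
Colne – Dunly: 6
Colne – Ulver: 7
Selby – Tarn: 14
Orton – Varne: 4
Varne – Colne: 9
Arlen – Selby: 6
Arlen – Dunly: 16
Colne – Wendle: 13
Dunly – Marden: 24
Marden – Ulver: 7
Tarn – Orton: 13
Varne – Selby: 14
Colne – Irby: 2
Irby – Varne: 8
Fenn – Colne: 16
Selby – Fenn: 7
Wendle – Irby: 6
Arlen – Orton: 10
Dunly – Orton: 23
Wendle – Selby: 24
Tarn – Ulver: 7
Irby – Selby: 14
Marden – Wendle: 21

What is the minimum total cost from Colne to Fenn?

$15

Candidate routes:
Colne → Arlen → Fenn: 11+4 = 15
Colne → Irby → Selby → Fenn: 2+14+7 = 23
Colne → Fenn: 16 = 16
Cheapest is Colne → Arlen → Fenn at $15.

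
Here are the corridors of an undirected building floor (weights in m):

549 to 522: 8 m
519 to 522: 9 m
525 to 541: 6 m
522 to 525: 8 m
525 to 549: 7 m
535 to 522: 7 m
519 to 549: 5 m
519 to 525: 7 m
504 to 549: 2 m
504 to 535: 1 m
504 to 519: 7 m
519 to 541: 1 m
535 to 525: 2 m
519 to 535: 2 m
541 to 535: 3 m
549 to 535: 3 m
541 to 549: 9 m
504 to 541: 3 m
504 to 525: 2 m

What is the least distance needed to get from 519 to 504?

3 m

Settle nodes by increasing distance from 519:
519: 0
541: 1  (via 519)
535: 2  (via 519)
504: 3  (via 535)
Shortest route: 519 → 535 → 504 = 3 m.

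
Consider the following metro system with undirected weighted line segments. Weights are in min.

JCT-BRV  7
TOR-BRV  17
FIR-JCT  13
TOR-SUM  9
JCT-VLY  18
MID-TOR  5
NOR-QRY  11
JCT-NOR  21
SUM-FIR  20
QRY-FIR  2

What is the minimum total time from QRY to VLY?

33 min

Settle nodes by increasing distance from QRY:
QRY: 0
FIR: 2  (via QRY)
NOR: 11  (via QRY)
JCT: 15  (via FIR)
SUM: 22  (via FIR)
BRV: 22  (via JCT)
TOR: 31  (via SUM)
VLY: 33  (via JCT)
Shortest route: QRY–FIR–JCT–VLY = 33 min.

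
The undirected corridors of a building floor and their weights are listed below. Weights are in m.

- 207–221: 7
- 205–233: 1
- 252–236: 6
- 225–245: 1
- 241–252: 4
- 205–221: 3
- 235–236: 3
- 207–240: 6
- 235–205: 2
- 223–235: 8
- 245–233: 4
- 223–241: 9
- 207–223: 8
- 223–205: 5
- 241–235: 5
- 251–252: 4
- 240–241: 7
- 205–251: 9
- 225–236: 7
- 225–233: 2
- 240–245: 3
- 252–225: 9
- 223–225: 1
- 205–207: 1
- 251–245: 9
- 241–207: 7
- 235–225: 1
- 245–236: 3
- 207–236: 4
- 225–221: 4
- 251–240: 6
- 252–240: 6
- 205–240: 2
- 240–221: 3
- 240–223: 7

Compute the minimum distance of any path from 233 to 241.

Candidate routes:
233 → 205 → 207 → 241: 1+1+7 = 9
233 → 205 → 240 → 241: 1+2+7 = 10
233 → 205 → 235 → 241: 1+2+5 = 8
The minimum is 8 m via 233 → 205 → 235 → 241.

8 m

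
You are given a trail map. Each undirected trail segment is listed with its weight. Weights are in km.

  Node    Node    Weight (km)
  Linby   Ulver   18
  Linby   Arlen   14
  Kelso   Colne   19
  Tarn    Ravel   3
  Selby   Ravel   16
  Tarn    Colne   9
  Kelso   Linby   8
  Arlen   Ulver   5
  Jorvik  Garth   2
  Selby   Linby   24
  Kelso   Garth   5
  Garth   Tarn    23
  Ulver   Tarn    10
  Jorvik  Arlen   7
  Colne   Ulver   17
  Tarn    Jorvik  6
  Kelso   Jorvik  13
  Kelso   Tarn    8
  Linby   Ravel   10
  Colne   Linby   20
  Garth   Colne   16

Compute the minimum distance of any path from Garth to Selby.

Settle nodes by increasing distance from Garth:
Garth: 0
Jorvik: 2  (via Garth)
Kelso: 5  (via Garth)
Tarn: 8  (via Jorvik)
Arlen: 9  (via Jorvik)
Ravel: 11  (via Tarn)
Linby: 13  (via Kelso)
Ulver: 14  (via Arlen)
Colne: 16  (via Garth)
Selby: 27  (via Ravel)
Shortest route: Garth → Jorvik → Tarn → Ravel → Selby = 27 km.

27 km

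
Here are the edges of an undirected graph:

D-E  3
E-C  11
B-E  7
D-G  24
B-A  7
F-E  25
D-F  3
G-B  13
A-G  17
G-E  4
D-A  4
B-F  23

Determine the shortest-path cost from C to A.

18

Compare a few routes:
C → E → G → A: 11+4+17 = 32
C → E → B → A: 11+7+7 = 25
C → E → D → A: 11+3+4 = 18
The minimum is 18 via C → E → D → A.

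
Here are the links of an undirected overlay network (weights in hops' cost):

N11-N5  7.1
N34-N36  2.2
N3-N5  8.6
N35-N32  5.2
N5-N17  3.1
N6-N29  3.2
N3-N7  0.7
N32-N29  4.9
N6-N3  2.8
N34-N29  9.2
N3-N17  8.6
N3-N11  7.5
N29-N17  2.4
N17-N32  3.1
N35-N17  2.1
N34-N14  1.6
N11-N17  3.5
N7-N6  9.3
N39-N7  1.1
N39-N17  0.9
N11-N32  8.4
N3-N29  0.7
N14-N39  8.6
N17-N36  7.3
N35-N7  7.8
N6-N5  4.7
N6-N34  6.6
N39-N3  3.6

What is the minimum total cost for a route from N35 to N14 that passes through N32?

Shortest N35→N32: N35 → N32 = 5.2
Shortest N32→N14: N32 → N17 → N39 → N14 = 12.6
Total via N32: 5.2 + 12.6 = 17.8 hops' cost.

17.8 hops' cost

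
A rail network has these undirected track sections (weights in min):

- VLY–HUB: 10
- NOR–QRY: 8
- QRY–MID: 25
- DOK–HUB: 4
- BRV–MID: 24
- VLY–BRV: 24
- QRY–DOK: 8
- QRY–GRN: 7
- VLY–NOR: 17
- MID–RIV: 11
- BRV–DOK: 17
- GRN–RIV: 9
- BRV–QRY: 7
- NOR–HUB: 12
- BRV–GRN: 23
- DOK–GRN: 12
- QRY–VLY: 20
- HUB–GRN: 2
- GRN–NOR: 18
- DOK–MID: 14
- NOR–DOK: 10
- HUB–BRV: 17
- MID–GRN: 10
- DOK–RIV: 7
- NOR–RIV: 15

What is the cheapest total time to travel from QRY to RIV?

Shortest distances from QRY:
QRY: 0
GRN: 7  (via QRY)
BRV: 7  (via QRY)
DOK: 8  (via QRY)
NOR: 8  (via QRY)
HUB: 9  (via GRN)
RIV: 15  (via DOK)
Shortest route: QRY–DOK–RIV = 15 min.

15 min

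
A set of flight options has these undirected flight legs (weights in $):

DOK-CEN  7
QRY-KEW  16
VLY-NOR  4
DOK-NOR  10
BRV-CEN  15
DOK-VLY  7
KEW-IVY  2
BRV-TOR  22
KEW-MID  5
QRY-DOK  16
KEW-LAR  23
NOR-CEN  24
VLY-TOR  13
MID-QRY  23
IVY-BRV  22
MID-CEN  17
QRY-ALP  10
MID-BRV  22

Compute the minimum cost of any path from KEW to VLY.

Compare a few routes:
KEW–MID–CEN–DOK–VLY: 5+17+7+7 = 36
KEW–QRY–DOK–VLY: 16+16+7 = 39
KEW–MID–CEN–DOK–NOR–VLY: 5+17+7+10+4 = 43
Cheapest is KEW–MID–CEN–DOK–VLY at $36.

$36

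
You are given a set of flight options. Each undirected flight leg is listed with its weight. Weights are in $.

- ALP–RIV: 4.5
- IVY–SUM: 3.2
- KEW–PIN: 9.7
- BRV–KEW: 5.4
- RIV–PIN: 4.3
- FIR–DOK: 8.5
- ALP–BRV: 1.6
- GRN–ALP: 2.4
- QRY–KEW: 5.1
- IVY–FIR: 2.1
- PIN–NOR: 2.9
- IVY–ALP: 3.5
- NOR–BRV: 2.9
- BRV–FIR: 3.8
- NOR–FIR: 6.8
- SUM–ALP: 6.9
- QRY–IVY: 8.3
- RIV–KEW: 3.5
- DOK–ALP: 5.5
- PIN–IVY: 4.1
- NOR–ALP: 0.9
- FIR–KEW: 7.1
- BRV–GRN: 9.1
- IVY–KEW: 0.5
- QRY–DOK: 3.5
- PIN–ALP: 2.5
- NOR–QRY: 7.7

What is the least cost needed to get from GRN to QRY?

Running Dijkstra from GRN:
GRN: 0
ALP: 2.4  (via GRN)
NOR: 3.3  (via ALP)
BRV: 4  (via ALP)
PIN: 4.9  (via ALP)
IVY: 5.9  (via ALP)
KEW: 6.4  (via IVY)
RIV: 6.9  (via ALP)
FIR: 7.8  (via BRV)
DOK: 7.9  (via ALP)
SUM: 9.1  (via IVY)
QRY: 11  (via NOR)
Shortest route: GRN → ALP → NOR → QRY = $11.

$11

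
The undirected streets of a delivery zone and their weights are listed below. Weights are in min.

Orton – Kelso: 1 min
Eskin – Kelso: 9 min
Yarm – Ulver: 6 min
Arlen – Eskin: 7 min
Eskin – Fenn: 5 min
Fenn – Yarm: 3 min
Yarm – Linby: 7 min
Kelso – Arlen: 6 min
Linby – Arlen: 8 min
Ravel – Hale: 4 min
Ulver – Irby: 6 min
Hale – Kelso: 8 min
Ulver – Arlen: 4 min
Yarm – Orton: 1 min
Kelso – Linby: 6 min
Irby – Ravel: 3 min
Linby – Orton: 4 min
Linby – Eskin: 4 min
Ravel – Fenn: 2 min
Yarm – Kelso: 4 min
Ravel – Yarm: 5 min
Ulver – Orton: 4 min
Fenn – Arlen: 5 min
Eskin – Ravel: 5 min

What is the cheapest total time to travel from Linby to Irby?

Running Dijkstra from Linby:
Linby: 0
Orton: 4  (via Linby)
Eskin: 4  (via Linby)
Kelso: 5  (via Orton)
Yarm: 5  (via Orton)
Arlen: 8  (via Linby)
Fenn: 8  (via Yarm)
Ulver: 8  (via Orton)
Ravel: 9  (via Eskin)
Irby: 12  (via Ravel)
Shortest route: Linby → Eskin → Ravel → Irby = 12 min.

12 min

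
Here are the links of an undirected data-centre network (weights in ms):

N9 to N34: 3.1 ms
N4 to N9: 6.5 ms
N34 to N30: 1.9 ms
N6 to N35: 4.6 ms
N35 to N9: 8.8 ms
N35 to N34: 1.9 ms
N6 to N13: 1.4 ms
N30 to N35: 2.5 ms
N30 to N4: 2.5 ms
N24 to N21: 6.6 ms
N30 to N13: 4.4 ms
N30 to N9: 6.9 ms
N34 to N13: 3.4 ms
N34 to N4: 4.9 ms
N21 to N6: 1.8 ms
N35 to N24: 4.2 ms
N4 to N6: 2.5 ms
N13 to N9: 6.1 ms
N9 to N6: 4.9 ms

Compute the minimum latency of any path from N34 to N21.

6.6 ms

Candidate routes:
N34–N35–N6–N21: 1.9+4.6+1.8 = 8.3
N34–N30–N4–N6–N21: 1.9+2.5+2.5+1.8 = 8.7
N34–N13–N6–N21: 3.4+1.4+1.8 = 6.6
Cheapest is N34–N13–N6–N21 at 6.6 ms.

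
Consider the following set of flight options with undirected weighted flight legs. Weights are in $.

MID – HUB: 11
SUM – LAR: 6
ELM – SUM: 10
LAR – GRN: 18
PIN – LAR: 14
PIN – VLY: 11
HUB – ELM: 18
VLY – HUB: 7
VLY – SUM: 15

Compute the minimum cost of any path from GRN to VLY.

Candidate routes:
GRN → LAR → SUM → VLY: 18+6+15 = 39
GRN → LAR → PIN → VLY: 18+14+11 = 43
GRN → LAR → SUM → ELM → HUB → VLY: 18+6+10+18+7 = 59
The minimum is $39 via GRN → LAR → SUM → VLY.

$39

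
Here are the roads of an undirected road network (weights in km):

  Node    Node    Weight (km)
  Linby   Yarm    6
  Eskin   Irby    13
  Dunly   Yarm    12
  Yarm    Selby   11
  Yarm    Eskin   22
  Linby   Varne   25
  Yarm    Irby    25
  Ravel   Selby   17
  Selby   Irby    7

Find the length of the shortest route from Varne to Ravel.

59 km

Candidate routes:
Varne - Linby - Yarm - Irby - Selby - Ravel: 25+6+25+7+17 = 80
Varne - Linby - Yarm - Selby - Ravel: 25+6+11+17 = 59
The minimum is 59 km via Varne - Linby - Yarm - Selby - Ravel.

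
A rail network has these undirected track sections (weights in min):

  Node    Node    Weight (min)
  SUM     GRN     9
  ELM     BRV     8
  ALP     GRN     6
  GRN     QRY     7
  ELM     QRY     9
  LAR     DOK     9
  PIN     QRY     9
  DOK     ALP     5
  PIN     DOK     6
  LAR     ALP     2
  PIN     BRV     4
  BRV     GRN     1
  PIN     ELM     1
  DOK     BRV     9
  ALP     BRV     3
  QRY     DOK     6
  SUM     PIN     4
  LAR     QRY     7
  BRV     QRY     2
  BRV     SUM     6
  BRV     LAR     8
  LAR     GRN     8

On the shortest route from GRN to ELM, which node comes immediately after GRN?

BRV

Candidate routes:
GRN → BRV → PIN → ELM: 1+4+1 = 6
GRN → BRV → ELM: 1+8 = 9
The minimum is 6 min via GRN → BRV → PIN → ELM.
So from GRN the first move is to BRV.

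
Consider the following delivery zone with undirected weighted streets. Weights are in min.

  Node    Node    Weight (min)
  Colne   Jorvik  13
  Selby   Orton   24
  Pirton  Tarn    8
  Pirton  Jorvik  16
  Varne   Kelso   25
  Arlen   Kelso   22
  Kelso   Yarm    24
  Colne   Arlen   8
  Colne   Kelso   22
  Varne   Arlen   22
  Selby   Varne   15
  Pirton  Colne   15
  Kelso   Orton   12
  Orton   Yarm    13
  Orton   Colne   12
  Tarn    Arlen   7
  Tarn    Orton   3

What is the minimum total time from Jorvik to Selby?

49 min

Candidate routes:
Jorvik - Colne - Arlen - Varne - Selby: 13+8+22+15 = 58
Jorvik - Colne - Arlen - Tarn - Orton - Selby: 13+8+7+3+24 = 55
Jorvik - Colne - Orton - Selby: 13+12+24 = 49
Jorvik - Pirton - Tarn - Orton - Selby: 16+8+3+24 = 51
Cheapest is Jorvik - Colne - Orton - Selby at 49 min.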